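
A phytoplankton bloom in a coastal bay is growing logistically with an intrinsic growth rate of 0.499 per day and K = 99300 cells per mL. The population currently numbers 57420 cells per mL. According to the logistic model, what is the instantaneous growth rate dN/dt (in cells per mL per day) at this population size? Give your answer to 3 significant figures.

dN/dt = rN(1 − N/K) = 0.499 × 57420 × (1 − 57420/99300).
1 − 57420/99300 = 0.42175; dN/dt = 0.499 × 57420 × 0.42175 = 12084.

12100 cells per mL per day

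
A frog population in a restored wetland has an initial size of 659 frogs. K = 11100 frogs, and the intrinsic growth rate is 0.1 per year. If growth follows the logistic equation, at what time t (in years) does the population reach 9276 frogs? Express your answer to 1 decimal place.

A = (K − N₀)/N₀ = (11100 − 659)/659 = 15.844.
Solve 11100/(1 + 15.844·e^(−0.1t)) = 9276: 1 + 15.844·e^(−0.1t) = 1.1966, so e^(−0.1t) = 0.012411.
−0.1·t = ln(0.012411) = -4.3892, so t = 4.3892/0.1 = 43.892.

43.9 years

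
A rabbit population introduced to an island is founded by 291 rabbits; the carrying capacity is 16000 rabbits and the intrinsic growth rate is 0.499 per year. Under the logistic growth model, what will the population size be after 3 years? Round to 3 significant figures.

1220 rabbits

A = (K − N₀)/N₀ = (16000 − 291)/291 = 53.983.
N(t) = K/(1 + A·e^(−rt)) = 16000/(1 + 53.983×e^(−0.499×3)).
e^(−1.497) = 0.2238; denominator = 1 + 53.983×0.2238 = 13.081.
N = 16000/13.081 = 1223.11.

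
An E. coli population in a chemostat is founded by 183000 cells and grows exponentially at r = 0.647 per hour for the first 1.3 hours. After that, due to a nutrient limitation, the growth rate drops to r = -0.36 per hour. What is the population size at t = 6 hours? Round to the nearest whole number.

78147 cells

Phase 1: N(1.3) = 183000·e^(0.647×1.3) = 183000·e^0.8411 = 424362.
Phase 2 runs for 6 − 1.3 = 4.7 hours at r = -0.36.
N(6) = 424362·e^(-0.36×4.7) = 424362·e^-1.692 = 78146.6.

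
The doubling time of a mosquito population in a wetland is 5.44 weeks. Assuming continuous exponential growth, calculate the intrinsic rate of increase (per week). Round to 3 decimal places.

r = ln(2)/t_d = 0.6931/5.44 = 0.12742.

0.127 per week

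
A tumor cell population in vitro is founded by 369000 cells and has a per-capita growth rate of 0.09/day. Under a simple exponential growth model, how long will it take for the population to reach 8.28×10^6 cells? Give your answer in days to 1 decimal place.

34.6 days

Set N₀·e^(rt) = 8.28×10^6: e^(0.09·t) = 8.28×10^6/369000 = 22.439.
0.09·t = ln(22.439) = 3.1108, so t = 3.1108/0.09 = 34.564.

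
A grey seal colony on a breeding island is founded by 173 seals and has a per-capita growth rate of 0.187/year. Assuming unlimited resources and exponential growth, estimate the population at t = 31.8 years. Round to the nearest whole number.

N(t) = N₀·e^(rt) = 173 × e^(0.187×31.8) = 173 × e^5.947.
e^5.947 ≈ 382.45, so N ≈ 173 × 382.45 = 66164.

66164 seals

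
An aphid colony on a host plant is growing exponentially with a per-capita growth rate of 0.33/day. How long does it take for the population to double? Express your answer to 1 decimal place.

Doubling time t_d = ln(2)/r = 0.6931/0.33 = 2.1004.

2.1 days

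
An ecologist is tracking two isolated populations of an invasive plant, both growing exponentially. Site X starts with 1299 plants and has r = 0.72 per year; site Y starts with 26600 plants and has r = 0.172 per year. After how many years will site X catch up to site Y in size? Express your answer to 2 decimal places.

Set 1299·e^(0.72t) = 26600·e^(0.172t).
e^((0.72 − 0.172)t) = 26600/1299 → e^(0.548·t) = 20.477.
0.548·t = ln(20.477) = 3.0193, so t = 3.0193/0.548 = 5.5097.

5.51 years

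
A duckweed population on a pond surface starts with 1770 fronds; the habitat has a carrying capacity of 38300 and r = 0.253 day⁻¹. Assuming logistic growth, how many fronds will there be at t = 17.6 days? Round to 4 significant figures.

30880 fronds

A = (K − N₀)/N₀ = (38300 − 1770)/1770 = 20.638.
N(t) = K/(1 + A·e^(−rt)) = 38300/(1 + 20.638×e^(−0.253×17.6)).
e^(−4.453) = 0.011646; denominator = 1 + 20.638×0.011646 = 1.2404.
N = 38300/1.2404 = 30878.3.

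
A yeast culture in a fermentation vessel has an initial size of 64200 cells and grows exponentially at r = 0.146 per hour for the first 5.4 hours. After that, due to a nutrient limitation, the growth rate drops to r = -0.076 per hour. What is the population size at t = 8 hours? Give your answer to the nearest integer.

Phase 1: N(5.4) = 64200·e^(0.146×5.4) = 64200·e^0.7884 = 141232.
Phase 2 runs for 8 − 5.4 = 2.6 hours at r = -0.076.
N(8) = 141232·e^(-0.076×2.6) = 141232·e^-0.1976 = 115909.

115909 cells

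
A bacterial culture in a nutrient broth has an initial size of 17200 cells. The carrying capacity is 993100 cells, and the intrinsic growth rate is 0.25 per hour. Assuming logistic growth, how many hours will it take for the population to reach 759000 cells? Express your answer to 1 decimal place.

20.9 hours

A = (K − N₀)/N₀ = (993100 − 17200)/17200 = 56.738.
Solve 993100/(1 + 56.738·e^(−0.25t)) = 759000: 1 + 56.738·e^(−0.25t) = 1.3084, so e^(−0.25t) = 0.00543604.
−0.25·t = ln(0.00543604) = -5.2147, so t = 5.2147/0.25 = 20.859.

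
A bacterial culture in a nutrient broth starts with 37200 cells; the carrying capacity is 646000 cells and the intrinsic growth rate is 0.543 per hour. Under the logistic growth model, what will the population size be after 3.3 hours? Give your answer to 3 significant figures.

A = (K − N₀)/N₀ = (646000 − 37200)/37200 = 16.366.
N(t) = K/(1 + A·e^(−rt)) = 646000/(1 + 16.366×e^(−0.543×3.3)).
e^(−1.792) = 0.16664; denominator = 1 + 16.366×0.16664 = 3.7272.
N = 646000/3.7272 = 173320.

173000 cells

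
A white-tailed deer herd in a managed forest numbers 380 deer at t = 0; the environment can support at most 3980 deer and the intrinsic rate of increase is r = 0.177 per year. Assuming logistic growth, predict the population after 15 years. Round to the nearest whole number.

A = (K − N₀)/N₀ = (3980 − 380)/380 = 9.4737.
N(t) = K/(1 + A·e^(−rt)) = 3980/(1 + 9.4737×e^(−0.177×15)).
e^(−2.655) = 0.070299; denominator = 1 + 9.4737×0.070299 = 1.666.
N = 3980/1.666 = 2388.97.

2389 deer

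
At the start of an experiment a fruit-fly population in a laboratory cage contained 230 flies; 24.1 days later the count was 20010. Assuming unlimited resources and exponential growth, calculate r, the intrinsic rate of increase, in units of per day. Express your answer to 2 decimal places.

0.19 per day

From N(t) = N₀·e^(rt): e^(r·24.1) = 20010/230 = 87.
r·24.1 = ln(87) = 4.4659, so r = 4.4659/24.1 = 0.18531.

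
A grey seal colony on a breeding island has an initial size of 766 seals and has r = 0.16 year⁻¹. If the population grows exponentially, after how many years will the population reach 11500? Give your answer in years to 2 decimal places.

Set N₀·e^(rt) = 11500: e^(0.16·t) = 11500/766 = 15.013.
0.16·t = ln(15.013) = 2.7089, so t = 2.7089/0.16 = 16.931.

16.93 years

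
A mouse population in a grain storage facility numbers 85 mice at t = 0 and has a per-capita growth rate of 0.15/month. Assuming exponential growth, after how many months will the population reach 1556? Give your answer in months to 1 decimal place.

19.4 months

Set N₀·e^(rt) = 1556: e^(0.15·t) = 1556/85 = 18.306.
0.15·t = ln(18.306) = 2.9072, so t = 2.9072/0.15 = 19.381.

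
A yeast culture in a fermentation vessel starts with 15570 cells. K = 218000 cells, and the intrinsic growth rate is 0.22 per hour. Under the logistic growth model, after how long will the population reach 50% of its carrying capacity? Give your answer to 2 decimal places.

11.66 hours

A = (K − N₀)/N₀ = (218000 − 15570)/15570 = 13.001.
Solve 218000/(1 + 13.001·e^(−0.22t)) = 109000: 1 + 13.001·e^(−0.22t) = 2, so e^(−0.22t) = 0.0769155.
−0.22·t = ln(0.0769155) = -2.565, so t = 2.565/0.22 = 11.659.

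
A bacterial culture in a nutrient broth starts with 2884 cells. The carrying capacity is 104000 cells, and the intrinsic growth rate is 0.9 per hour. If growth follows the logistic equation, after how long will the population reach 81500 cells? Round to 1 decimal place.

5.4 hours

A = (K − N₀)/N₀ = (104000 − 2884)/2884 = 35.061.
Solve 104000/(1 + 35.061·e^(−0.9t)) = 81500: 1 + 35.061·e^(−0.9t) = 1.2761, so e^(−0.9t) = 0.00787409.
−0.9·t = ln(0.00787409) = -4.8442, so t = 4.8442/0.9 = 5.3824.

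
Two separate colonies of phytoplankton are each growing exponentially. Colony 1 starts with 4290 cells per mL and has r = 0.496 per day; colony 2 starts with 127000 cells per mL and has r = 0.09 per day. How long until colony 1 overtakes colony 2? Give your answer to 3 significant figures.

Set 4290·e^(0.496t) = 127000·e^(0.09t).
e^((0.496 − 0.09)t) = 127000/4290 → e^(0.406·t) = 29.604.
0.406·t = ln(29.604) = 3.3879, so t = 3.3879/0.406 = 8.3446.

8.34 days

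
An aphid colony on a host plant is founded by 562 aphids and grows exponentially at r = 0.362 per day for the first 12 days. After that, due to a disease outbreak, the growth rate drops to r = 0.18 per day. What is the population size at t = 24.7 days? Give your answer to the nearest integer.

Phase 1: N(12) = 562·e^(0.362×12) = 562·e^4.344 = 43282.4.
Phase 2 runs for 24.7 − 12 = 12.7 days at r = 0.18.
N(24.7) = 43282.4·e^(0.18×12.7) = 43282.4·e^2.286 = 425705.

425705 aphids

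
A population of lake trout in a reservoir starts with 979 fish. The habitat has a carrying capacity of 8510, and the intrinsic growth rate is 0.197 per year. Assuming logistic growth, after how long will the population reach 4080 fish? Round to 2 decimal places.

A = (K − N₀)/N₀ = (8510 − 979)/979 = 7.6925.
Solve 8510/(1 + 7.6925·e^(−0.197t)) = 4080: 1 + 7.6925·e^(−0.197t) = 2.0858, so e^(−0.197t) = 0.141148.
−0.197·t = ln(0.141148) = -1.9579, so t = 1.9579/0.197 = 9.9388.

9.94 years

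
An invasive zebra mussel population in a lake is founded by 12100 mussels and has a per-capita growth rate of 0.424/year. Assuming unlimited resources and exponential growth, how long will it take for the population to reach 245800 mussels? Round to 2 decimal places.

7.10 years

Set N₀·e^(rt) = 245800: e^(0.424·t) = 245800/12100 = 20.314.
0.424·t = ln(20.314) = 3.0113, so t = 3.0113/0.424 = 7.1022.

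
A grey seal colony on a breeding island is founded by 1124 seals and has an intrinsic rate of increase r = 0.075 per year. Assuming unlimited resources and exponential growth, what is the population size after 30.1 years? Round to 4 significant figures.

N(t) = N₀·e^(rt) = 1124 × e^(0.075×30.1) = 1124 × e^2.257.
e^2.257 ≈ 9.5592, so N ≈ 1124 × 9.5592 = 10744.5.

10740 seals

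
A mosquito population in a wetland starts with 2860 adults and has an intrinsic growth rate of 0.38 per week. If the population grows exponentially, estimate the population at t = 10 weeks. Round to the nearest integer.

N(t) = N₀·e^(rt) = 2860 × e^(0.38×10) = 2860 × e^3.8.
e^3.8 ≈ 44.701, so N ≈ 2860 × 44.701 = 127845.

127845 adults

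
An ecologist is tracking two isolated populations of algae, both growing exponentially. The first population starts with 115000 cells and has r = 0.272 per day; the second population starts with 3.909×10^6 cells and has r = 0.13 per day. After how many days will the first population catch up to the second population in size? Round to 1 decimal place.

24.8 days

Set 115000·e^(0.272t) = 3.909×10^6·e^(0.13t).
e^((0.272 − 0.13)t) = 3.909×10^6/115000 → e^(0.142·t) = 33.991.
0.142·t = ln(33.991) = 3.5261, so t = 3.5261/0.142 = 24.832.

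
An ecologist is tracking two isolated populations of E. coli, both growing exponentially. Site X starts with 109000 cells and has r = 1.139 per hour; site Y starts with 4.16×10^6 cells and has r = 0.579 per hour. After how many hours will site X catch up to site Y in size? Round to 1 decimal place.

6.5 hours

Set 109000·e^(1.139t) = 4.16×10^6·e^(0.579t).
e^((1.139 − 0.579)t) = 4.16×10^6/109000 → e^(0.56·t) = 38.165.
0.56·t = ln(38.165) = 3.6419, so t = 3.6419/0.56 = 6.5034.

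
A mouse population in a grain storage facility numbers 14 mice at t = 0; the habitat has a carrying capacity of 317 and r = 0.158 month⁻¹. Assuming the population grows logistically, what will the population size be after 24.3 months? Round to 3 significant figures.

A = (K − N₀)/N₀ = (317 − 14)/14 = 21.643.
N(t) = K/(1 + A·e^(−rt)) = 317/(1 + 21.643×e^(−0.158×24.3)).
e^(−3.839) = 0.021507; denominator = 1 + 21.643×0.021507 = 1.4655.
N = 317/1.4655 = 216.314.

216 mice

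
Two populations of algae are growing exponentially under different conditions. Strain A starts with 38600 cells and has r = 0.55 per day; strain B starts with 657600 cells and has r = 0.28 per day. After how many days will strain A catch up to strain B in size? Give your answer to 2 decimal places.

Set 38600·e^(0.55t) = 657600·e^(0.28t).
e^((0.55 − 0.28)t) = 657600/38600 → e^(0.27·t) = 17.036.
0.27·t = ln(17.036) = 2.8353, so t = 2.8353/0.27 = 10.501.

10.50 days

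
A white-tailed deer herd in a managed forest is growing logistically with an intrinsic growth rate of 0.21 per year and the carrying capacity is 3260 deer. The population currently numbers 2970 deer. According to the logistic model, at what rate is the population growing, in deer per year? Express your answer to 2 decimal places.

dN/dt = rN(1 − N/K) = 0.21 × 2970 × (1 − 2970/3260).
1 − 2970/3260 = 0.088957; dN/dt = 0.21 × 2970 × 0.088957 = 55.483.

55.48 deer per year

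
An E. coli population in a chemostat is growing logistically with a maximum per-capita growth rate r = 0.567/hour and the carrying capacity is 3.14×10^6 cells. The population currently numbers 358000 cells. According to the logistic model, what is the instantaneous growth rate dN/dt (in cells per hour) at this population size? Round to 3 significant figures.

180000 cells per hour

dN/dt = rN(1 − N/K) = 0.567 × 358000 × (1 − 358000/3.14×10^6).
1 − 358000/3.14×10^6 = 0.88599; dN/dt = 0.567 × 358000 × 0.88599 = 1.79843×10^5.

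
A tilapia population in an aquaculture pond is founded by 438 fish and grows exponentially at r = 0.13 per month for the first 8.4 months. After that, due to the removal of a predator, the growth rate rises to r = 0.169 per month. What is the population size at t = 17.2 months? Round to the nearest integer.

Phase 1: N(8.4) = 438·e^(0.13×8.4) = 438·e^1.092 = 1305.34.
Phase 2 runs for 17.2 − 8.4 = 8.8 months at r = 0.169.
N(17.2) = 1305.34·e^(0.169×8.8) = 1305.34·e^1.487 = 5775.72.

5776 fish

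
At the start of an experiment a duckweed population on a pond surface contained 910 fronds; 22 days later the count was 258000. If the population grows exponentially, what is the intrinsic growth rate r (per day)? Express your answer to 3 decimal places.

From N(t) = N₀·e^(rt): e^(r·22) = 258000/910 = 283.52.
r·22 = ln(283.52) = 5.6473, so r = 5.6473/22 = 0.25669.

0.257 per day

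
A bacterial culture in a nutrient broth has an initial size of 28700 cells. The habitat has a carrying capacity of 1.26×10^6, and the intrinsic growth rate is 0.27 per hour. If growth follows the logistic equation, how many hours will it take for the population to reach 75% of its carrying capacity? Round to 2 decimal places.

17.99 hours

A = (K − N₀)/N₀ = (1.26×10^6 − 28700)/28700 = 42.902.
Solve 1.26×10^6/(1 + 42.902·e^(−0.27t)) = 945000: 1 + 42.902·e^(−0.27t) = 1.3333, so e^(−0.27t) = 0.00776957.
−0.27·t = ln(0.00776957) = -4.8575, so t = 4.8575/0.27 = 17.991.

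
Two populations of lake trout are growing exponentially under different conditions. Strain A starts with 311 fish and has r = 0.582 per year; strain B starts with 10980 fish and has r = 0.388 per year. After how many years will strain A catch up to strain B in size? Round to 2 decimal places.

18.37 years

Set 311·e^(0.582t) = 10980·e^(0.388t).
e^((0.582 − 0.388)t) = 10980/311 → e^(0.194·t) = 35.305.
0.194·t = ln(35.305) = 3.564, so t = 3.564/0.194 = 18.371.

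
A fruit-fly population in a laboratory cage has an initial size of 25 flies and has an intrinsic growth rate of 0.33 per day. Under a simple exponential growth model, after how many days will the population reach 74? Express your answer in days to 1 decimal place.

3.3 days

Set N₀·e^(rt) = 74: e^(0.33·t) = 74/25 = 2.96.
0.33·t = ln(2.96) = 1.0852, so t = 1.0852/0.33 = 3.2885.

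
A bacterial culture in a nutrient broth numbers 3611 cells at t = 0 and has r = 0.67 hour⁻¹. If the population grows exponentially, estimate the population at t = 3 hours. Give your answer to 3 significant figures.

N(t) = N₀·e^(rt) = 3611 × e^(0.67×3) = 3611 × e^2.01.
e^2.01 ≈ 7.4633, so N ≈ 3611 × 7.4633 = 26950.

27000 cells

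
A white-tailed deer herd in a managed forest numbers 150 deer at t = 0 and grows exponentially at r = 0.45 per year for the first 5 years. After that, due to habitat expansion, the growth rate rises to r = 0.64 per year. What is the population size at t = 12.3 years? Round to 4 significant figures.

Phase 1: N(5) = 150·e^(0.45×5) = 150·e^2.25 = 1423.16.
Phase 2 runs for 12.3 − 5 = 7.3 years at r = 0.64.
N(12.3) = 1423.16·e^(0.64×7.3) = 1423.16·e^4.672 = 152152.

152200 deer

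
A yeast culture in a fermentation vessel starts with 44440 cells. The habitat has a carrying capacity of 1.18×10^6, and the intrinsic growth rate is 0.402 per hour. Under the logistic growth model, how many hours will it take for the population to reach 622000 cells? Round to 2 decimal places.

8.33 hours

A = (K − N₀)/N₀ = (1.18×10^6 − 44440)/44440 = 25.553.
Solve 1.18×10^6/(1 + 25.553·e^(−0.402t)) = 622000: 1 + 25.553·e^(−0.402t) = 1.8971, so e^(−0.402t) = 0.0351081.
−0.402·t = ln(0.0351081) = -3.3493, so t = 3.3493/0.402 = 8.3316.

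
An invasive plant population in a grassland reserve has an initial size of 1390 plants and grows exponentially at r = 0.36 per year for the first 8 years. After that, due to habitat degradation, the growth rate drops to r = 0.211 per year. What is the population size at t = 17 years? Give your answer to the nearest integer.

Phase 1: N(8) = 1390·e^(0.36×8) = 1390·e^2.88 = 24761.8.
Phase 2 runs for 17 − 8 = 9 years at r = 0.211.
N(17) = 24761.8·e^(0.211×9) = 24761.8·e^1.899 = 165390.

165390 plants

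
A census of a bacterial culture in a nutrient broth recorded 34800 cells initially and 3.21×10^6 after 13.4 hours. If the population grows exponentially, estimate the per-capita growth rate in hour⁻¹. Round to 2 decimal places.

0.34 per hour

From N(t) = N₀·e^(rt): e^(r·13.4) = 3.21×10^6/34800 = 92.241.
r·13.4 = ln(92.241) = 4.5244, so r = 4.5244/13.4 = 0.33764.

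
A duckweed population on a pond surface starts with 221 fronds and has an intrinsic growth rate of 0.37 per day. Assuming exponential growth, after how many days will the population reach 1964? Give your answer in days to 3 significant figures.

Set N₀·e^(rt) = 1964: e^(0.37·t) = 1964/221 = 8.8869.
0.37·t = ln(8.8869) = 2.1846, so t = 2.1846/0.37 = 5.9043.

5.90 days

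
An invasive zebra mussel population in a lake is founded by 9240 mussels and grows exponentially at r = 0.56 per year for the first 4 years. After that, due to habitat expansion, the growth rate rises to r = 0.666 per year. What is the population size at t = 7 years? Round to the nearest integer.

Phase 1: N(4) = 9240·e^(0.56×4) = 9240·e^2.24 = 86794.4.
Phase 2 runs for 7 − 4 = 3 years at r = 0.666.
N(7) = 86794.4·e^(0.666×3) = 86794.4·e^1.998 = 640047.

640047 mussels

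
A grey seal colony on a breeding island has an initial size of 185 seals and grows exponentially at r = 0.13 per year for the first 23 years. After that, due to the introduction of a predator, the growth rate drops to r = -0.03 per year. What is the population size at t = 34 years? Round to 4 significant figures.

Phase 1: N(23) = 185·e^(0.13×23) = 185·e^2.99 = 3678.85.
Phase 2 runs for 34 − 23 = 11 years at r = -0.03.
N(34) = 3678.85·e^(-0.03×11) = 3678.85·e^-0.33 = 2644.81.

2645 seals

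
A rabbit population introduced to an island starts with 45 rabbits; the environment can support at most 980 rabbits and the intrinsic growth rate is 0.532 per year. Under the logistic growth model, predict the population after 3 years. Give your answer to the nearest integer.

188 rabbits

A = (K − N₀)/N₀ = (980 − 45)/45 = 20.778.
N(t) = K/(1 + A·e^(−rt)) = 980/(1 + 20.778×e^(−0.532×3)).
e^(−1.596) = 0.20271; denominator = 1 + 20.778×0.20271 = 5.2118.
N = 980/5.2118 = 188.036.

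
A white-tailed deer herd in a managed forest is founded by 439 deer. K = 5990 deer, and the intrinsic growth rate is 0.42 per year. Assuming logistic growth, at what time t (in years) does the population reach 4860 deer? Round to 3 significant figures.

9.51 years

A = (K − N₀)/N₀ = (5990 − 439)/439 = 12.645.
Solve 5990/(1 + 12.645·e^(−0.42t)) = 4860: 1 + 12.645·e^(−0.42t) = 1.2325, so e^(−0.42t) = 0.018388.
−0.42·t = ln(0.018388) = -3.9961, so t = 3.9961/0.42 = 9.5144.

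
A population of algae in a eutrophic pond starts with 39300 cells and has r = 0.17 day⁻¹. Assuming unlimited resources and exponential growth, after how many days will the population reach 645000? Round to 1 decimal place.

16.5 days

Set N₀·e^(rt) = 645000: e^(0.17·t) = 645000/39300 = 16.412.
0.17·t = ln(16.412) = 2.798, so t = 2.798/0.17 = 16.459.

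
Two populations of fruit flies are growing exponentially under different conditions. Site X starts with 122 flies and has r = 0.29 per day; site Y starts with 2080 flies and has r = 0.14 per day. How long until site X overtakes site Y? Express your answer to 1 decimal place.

Set 122·e^(0.29t) = 2080·e^(0.14t).
e^((0.29 − 0.14)t) = 2080/122 → e^(0.15·t) = 17.049.
0.15·t = ln(17.049) = 2.8361, so t = 2.8361/0.15 = 18.907.

18.9 days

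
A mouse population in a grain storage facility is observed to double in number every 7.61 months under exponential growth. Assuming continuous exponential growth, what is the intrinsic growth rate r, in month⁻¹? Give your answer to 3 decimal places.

0.091 per month

r = ln(2)/t_d = 0.6931/7.61 = 0.091084.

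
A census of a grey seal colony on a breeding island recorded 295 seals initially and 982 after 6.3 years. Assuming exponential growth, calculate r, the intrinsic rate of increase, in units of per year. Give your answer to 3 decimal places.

0.191 per year

From N(t) = N₀·e^(rt): e^(r·6.3) = 982/295 = 3.3288.
r·6.3 = ln(3.3288) = 1.2026, so r = 1.2026/6.3 = 0.19089.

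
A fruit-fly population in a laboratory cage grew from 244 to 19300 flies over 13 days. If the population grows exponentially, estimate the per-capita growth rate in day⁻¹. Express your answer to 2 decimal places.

From N(t) = N₀·e^(rt): e^(r·13) = 19300/244 = 79.098.
r·13 = ln(79.098) = 4.3707, so r = 4.3707/13 = 0.33621.

0.34 per day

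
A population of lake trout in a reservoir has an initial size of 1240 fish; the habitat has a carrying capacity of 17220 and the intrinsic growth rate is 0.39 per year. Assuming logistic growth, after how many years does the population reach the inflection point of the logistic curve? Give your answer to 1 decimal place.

Logistic growth is fastest at N = K/2 = 8610.
A = (K − N₀)/N₀ = 12.887. Set K/(1 + A·e^(−rt)) = K/2 → A·e^(−rt) = 1.
e^(−0.39t) = 1/12.887 = 0.077597, so t = ln(12.887)/0.39 = 2.5562/0.39 = 6.5544.

6.6 years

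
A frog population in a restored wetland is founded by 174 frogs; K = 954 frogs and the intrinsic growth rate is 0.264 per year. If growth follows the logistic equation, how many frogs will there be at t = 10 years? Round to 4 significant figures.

A = (K − N₀)/N₀ = (954 − 174)/174 = 4.4828.
N(t) = K/(1 + A·e^(−rt)) = 954/(1 + 4.4828×e^(−0.264×10)).
e^(−2.64) = 0.071361; denominator = 1 + 4.4828×0.071361 = 1.3199.
N = 954/1.3199 = 722.785.

722.8 frogs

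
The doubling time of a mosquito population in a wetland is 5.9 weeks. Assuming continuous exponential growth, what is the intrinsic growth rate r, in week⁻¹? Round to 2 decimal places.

r = ln(2)/t_d = 0.6931/5.9 = 0.11748.

0.12 per week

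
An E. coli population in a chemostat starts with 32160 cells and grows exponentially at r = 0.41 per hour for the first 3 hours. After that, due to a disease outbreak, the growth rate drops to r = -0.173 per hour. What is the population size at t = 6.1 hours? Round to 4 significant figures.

64360 cells

Phase 1: N(3) = 32160·e^(0.41×3) = 32160·e^1.23 = 110027.
Phase 2 runs for 6.1 − 3 = 3.1 hours at r = -0.173.
N(6.1) = 110027·e^(-0.173×3.1) = 110027·e^-0.5363 = 64355.6.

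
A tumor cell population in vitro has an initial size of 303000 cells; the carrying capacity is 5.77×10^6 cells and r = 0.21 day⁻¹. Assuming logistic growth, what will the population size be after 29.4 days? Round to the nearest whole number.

A = (K − N₀)/N₀ = (5.77×10^6 − 303000)/303000 = 18.043.
N(t) = K/(1 + A·e^(−rt)) = 5.77×10^6/(1 + 18.043×e^(−0.21×29.4)).
e^(−6.174) = 0.0020829; denominator = 1 + 18.043×0.0020829 = 1.0376.
N = 5.77×10^6/1.0376 = 5.56101×10^6.

5561010 cells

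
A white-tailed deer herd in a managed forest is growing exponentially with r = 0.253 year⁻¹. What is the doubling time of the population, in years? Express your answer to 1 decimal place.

2.7 years

Doubling time t_d = ln(2)/r = 0.6931/0.253 = 2.7397.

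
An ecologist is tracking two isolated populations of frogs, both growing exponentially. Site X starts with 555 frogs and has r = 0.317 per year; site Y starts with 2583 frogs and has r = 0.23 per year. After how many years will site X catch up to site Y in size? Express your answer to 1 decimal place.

17.7 years

Set 555·e^(0.317t) = 2583·e^(0.23t).
e^((0.317 − 0.23)t) = 2583/555 → e^(0.087·t) = 4.6541.
0.087·t = ln(4.6541) = 1.5377, so t = 1.5377/0.087 = 17.675.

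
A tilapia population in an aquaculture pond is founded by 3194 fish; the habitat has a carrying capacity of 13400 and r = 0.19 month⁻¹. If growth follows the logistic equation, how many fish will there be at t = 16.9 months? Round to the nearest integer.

A = (K − N₀)/N₀ = (13400 − 3194)/3194 = 3.1954.
N(t) = K/(1 + A·e^(−rt)) = 13400/(1 + 3.1954×e^(−0.19×16.9)).
e^(−3.211) = 0.040316; denominator = 1 + 3.1954×0.040316 = 1.1288.
N = 13400/1.1288 = 11870.7.

11871 fish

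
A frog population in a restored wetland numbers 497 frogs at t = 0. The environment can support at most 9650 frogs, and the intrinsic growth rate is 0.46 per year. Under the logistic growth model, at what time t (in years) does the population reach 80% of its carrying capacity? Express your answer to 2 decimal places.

A = (K − N₀)/N₀ = (9650 − 497)/497 = 18.416.
Solve 9650/(1 + 18.416·e^(−0.46t)) = 7720: 1 + 18.416·e^(−0.46t) = 1.25, so e^(−0.46t) = 0.0135748.
−0.46·t = ln(0.0135748) = -4.2995, so t = 4.2995/0.46 = 9.3468.

9.35 years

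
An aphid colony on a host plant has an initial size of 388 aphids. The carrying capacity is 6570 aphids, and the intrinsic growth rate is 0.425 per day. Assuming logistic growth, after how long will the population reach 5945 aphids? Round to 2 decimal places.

11.81 days

A = (K − N₀)/N₀ = (6570 − 388)/388 = 15.933.
Solve 6570/(1 + 15.933·e^(−0.425t)) = 5945: 1 + 15.933·e^(−0.425t) = 1.1051, so e^(−0.425t) = 0.00659828.
−0.425·t = ln(0.00659828) = -5.0209, so t = 5.0209/0.425 = 11.814.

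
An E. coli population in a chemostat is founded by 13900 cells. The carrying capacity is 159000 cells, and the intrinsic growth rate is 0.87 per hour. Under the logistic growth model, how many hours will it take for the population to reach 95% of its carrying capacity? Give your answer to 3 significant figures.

A = (K − N₀)/N₀ = (159000 − 13900)/13900 = 10.439.
Solve 159000/(1 + 10.439·e^(−0.87t)) = 151050: 1 + 10.439·e^(−0.87t) = 1.0526, so e^(−0.87t) = 0.00504189.
−0.87·t = ln(0.00504189) = -5.29, so t = 5.29/0.87 = 6.0804.

6.08 hours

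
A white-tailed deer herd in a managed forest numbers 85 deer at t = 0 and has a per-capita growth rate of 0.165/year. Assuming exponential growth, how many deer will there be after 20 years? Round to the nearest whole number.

2305 deer

N(t) = N₀·e^(rt) = 85 × e^(0.165×20) = 85 × e^3.3.
e^3.3 ≈ 27.113, so N ≈ 85 × 27.113 = 2304.57.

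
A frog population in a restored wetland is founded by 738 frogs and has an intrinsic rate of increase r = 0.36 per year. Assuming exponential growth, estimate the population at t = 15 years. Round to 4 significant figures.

N(t) = N₀·e^(rt) = 738 × e^(0.36×15) = 738 × e^5.4.
e^5.4 ≈ 221.41, so N ≈ 738 × 221.41 = 163398.

163400 frogs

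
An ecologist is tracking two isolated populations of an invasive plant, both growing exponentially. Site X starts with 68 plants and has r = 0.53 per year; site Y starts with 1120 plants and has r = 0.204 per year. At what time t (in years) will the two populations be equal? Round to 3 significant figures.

Set 68·e^(0.53t) = 1120·e^(0.204t).
e^((0.53 − 0.204)t) = 1120/68 → e^(0.326·t) = 16.471.
0.326·t = ln(16.471) = 2.8016, so t = 2.8016/0.326 = 8.5938.

8.59 years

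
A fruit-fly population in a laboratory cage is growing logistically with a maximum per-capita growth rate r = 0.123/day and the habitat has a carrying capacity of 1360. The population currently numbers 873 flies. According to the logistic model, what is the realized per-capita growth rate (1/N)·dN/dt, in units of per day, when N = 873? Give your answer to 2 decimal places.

0.04 per day

(1/N)·dN/dt = r(1 − N/K) = 0.123 × (1 − 873/1360).
= 0.123 × 0.35809 = 0.044045.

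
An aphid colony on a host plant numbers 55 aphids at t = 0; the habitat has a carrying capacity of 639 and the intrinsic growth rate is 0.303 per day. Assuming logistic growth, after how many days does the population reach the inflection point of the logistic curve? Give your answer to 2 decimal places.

Logistic growth is fastest at N = K/2 = 319.5.
A = (K − N₀)/N₀ = 10.618. Set K/(1 + A·e^(−rt)) = K/2 → A·e^(−rt) = 1.
e^(−0.303t) = 1/10.618 = 0.0941781, so t = ln(10.618)/0.303 = 2.3626/0.303 = 7.7973.

7.80 days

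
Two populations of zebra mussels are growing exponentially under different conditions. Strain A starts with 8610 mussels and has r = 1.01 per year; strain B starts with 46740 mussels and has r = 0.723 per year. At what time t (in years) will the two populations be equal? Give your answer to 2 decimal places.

Set 8610·e^(1.01t) = 46740·e^(0.723t).
e^((1.01 − 0.723)t) = 46740/8610 → e^(0.287·t) = 5.4286.
0.287·t = ln(5.4286) = 1.6917, so t = 1.6917/0.287 = 5.8943.

5.89 years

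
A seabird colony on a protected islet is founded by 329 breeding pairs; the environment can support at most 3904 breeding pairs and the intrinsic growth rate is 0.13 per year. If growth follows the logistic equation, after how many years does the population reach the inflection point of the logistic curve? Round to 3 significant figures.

Logistic growth is fastest at N = K/2 = 1952.
A = (K − N₀)/N₀ = 10.866. Set K/(1 + A·e^(−rt)) = K/2 → A·e^(−rt) = 1.
e^(−0.13t) = 1/10.866 = 0.092028, so t = ln(10.866)/0.13 = 2.3857/0.13 = 18.351.

18.4 years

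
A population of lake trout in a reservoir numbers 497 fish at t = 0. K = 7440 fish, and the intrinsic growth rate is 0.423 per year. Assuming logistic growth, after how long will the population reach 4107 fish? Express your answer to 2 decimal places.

A = (K − N₀)/N₀ = (7440 − 497)/497 = 13.97.
Solve 7440/(1 + 13.97·e^(−0.423t)) = 4107: 1 + 13.97·e^(−0.423t) = 1.8115, so e^(−0.423t) = 0.0580925.
−0.423·t = ln(0.0580925) = -2.8457, so t = 2.8457/0.423 = 6.7275.

6.73 years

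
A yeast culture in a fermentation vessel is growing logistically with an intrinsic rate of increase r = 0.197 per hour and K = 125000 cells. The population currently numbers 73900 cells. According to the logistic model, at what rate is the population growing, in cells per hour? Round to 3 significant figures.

dN/dt = rN(1 − N/K) = 0.197 × 73900 × (1 − 73900/125000).
1 − 73900/125000 = 0.4088; dN/dt = 0.197 × 73900 × 0.4088 = 5951.4.

5950 cells per hour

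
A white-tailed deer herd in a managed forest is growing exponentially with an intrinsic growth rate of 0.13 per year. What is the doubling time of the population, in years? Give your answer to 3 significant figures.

Doubling time t_d = ln(2)/r = 0.6931/0.13 = 5.3319.

5.33 years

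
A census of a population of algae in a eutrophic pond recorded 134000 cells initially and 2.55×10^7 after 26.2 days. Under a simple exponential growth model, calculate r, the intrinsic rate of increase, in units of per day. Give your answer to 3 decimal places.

0.200 per day

From N(t) = N₀·e^(rt): e^(r·26.2) = 2.55×10^7/134000 = 190.3.
r·26.2 = ln(190.3) = 5.2486, so r = 5.2486/26.2 = 0.20033.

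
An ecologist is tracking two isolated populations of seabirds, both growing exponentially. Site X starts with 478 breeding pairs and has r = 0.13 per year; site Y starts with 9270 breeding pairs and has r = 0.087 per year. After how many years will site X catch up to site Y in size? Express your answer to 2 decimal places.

68.95 years

Set 478·e^(0.13t) = 9270·e^(0.087t).
e^((0.13 − 0.087)t) = 9270/478 → e^(0.043·t) = 19.393.
0.043·t = ln(19.393) = 2.9649, so t = 2.9649/0.043 = 68.952.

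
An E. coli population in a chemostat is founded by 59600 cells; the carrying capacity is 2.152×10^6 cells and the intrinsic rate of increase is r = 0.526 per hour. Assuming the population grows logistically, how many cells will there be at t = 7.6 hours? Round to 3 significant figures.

1310000 cells

A = (K − N₀)/N₀ = (2.152×10^6 − 59600)/59600 = 35.107.
N(t) = K/(1 + A·e^(−rt)) = 2.152×10^6/(1 + 35.107×e^(−0.526×7.6)).
e^(−3.998) = 0.01836; denominator = 1 + 35.107×0.01836 = 1.6446.
N = 2.152×10^6/1.6446 = 1.308557×10^6.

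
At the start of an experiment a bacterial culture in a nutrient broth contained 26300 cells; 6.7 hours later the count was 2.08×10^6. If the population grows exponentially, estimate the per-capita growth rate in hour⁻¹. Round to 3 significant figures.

From N(t) = N₀·e^(rt): e^(r·6.7) = 2.08×10^6/26300 = 79.087.
r·6.7 = ln(79.087) = 4.3706, so r = 4.3706/6.7 = 0.65232.

0.652 per hour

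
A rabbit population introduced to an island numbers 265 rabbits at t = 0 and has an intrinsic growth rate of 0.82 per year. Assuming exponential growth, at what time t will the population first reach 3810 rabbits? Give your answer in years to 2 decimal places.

3.25 years

Set N₀·e^(rt) = 3810: e^(0.82·t) = 3810/265 = 14.377.
0.82·t = ln(14.377) = 2.6657, so t = 2.6657/0.82 = 3.2508.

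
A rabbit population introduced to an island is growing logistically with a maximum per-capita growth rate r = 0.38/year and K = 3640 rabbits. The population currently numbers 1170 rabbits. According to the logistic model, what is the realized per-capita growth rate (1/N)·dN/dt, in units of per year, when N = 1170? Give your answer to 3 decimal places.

(1/N)·dN/dt = r(1 − N/K) = 0.38 × (1 − 1170/3640).
= 0.38 × 0.67857 = 0.25786.

0.258 per year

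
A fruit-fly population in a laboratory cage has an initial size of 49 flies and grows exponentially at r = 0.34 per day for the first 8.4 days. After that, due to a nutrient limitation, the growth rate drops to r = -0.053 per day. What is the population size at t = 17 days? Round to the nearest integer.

540 flies

Phase 1: N(8.4) = 49·e^(0.34×8.4) = 49·e^2.856 = 852.199.
Phase 2 runs for 17 − 8.4 = 8.6 days at r = -0.053.
N(17) = 852.199·e^(-0.053×8.6) = 852.199·e^-0.4558 = 540.244.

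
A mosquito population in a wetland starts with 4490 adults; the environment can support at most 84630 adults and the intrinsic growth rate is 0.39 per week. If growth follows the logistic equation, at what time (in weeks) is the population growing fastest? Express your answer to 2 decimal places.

Logistic growth is fastest at N = K/2 = 42315.
A = (K − N₀)/N₀ = 17.849. Set K/(1 + A·e^(−rt)) = K/2 → A·e^(−rt) = 1.
e^(−0.39t) = 1/17.849 = 0.056027, so t = ln(17.849)/0.39 = 2.8819/0.39 = 7.3895.

7.39 weeks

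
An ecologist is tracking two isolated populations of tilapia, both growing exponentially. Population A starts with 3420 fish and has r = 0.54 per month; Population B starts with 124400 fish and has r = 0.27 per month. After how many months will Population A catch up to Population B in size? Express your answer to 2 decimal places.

Set 3420·e^(0.54t) = 124400·e^(0.27t).
e^((0.54 − 0.27)t) = 124400/3420 → e^(0.27·t) = 36.374.
0.27·t = ln(36.374) = 3.5939, so t = 3.5939/0.27 = 13.311.

13.31 months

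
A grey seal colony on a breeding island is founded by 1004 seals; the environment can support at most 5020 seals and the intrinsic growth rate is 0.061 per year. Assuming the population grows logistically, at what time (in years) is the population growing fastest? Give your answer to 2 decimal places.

22.73 years

Logistic growth is fastest at N = K/2 = 2510.
A = (K − N₀)/N₀ = 4. Set K/(1 + A·e^(−rt)) = K/2 → A·e^(−rt) = 1.
e^(−0.061t) = 1/4 = 0.25, so t = ln(4)/0.061 = 1.3863/0.061 = 22.726.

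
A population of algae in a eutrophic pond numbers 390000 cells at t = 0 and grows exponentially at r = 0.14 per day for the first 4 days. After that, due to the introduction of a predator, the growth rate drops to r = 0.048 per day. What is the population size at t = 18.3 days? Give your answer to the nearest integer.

Phase 1: N(4) = 390000·e^(0.14×4) = 390000·e^0.56 = 682762.
Phase 2 runs for 18.3 − 4 = 14.3 days at r = 0.048.
N(18.3) = 682762·e^(0.048×14.3) = 682762·e^0.6864 = 1.356342×10^6.

1356342 cells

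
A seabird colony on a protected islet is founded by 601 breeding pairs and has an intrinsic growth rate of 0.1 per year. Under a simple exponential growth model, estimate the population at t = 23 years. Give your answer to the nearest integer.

5994 breeding pairs

N(t) = N₀·e^(rt) = 601 × e^(0.1×23) = 601 × e^2.3.
e^2.3 ≈ 9.9742, so N ≈ 601 × 9.9742 = 5994.48.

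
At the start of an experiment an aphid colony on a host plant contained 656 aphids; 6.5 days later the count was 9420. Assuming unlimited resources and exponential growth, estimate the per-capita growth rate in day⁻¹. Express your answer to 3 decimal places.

From N(t) = N₀·e^(rt): e^(r·6.5) = 9420/656 = 14.36.
r·6.5 = ln(14.36) = 2.6644, so r = 2.6644/6.5 = 0.40991.

0.410 per day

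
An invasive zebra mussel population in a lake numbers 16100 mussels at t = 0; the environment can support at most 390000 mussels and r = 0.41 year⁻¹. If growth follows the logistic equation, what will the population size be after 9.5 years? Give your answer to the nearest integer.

264865 mussels

A = (K − N₀)/N₀ = (390000 − 16100)/16100 = 23.224.
N(t) = K/(1 + A·e^(−rt)) = 390000/(1 + 23.224×e^(−0.41×9.5)).
e^(−3.895) = 0.020343; denominator = 1 + 23.224×0.020343 = 1.4724.
N = 390000/1.4724 = 264865.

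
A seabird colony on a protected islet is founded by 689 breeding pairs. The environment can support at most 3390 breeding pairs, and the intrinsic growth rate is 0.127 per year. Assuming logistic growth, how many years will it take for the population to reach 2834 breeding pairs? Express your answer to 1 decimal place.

A = (K − N₀)/N₀ = (3390 − 689)/689 = 3.9202.
Solve 3390/(1 + 3.9202·e^(−0.127t)) = 2834: 1 + 3.9202·e^(−0.127t) = 1.1962, so e^(−0.127t) = 0.050046.
−0.127·t = ln(0.050046) = -2.9948, so t = 2.9948/0.127 = 23.581.

23.6 years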